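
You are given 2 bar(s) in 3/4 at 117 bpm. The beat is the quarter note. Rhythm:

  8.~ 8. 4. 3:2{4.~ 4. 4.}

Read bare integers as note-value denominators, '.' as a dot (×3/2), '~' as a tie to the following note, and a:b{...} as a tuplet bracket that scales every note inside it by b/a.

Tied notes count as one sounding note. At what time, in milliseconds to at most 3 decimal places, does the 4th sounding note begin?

1. 0.0ms @ 0 + 769.231ms (3/2)
2. 769.231ms @ 3/2 + 769.231ms (3/2)
3. 1538.462ms @ 3 + 1025.641ms (2)
4. 2564.103ms @ 5 + 512.821ms (1)

note 4 onset = 5b = 2564.103ms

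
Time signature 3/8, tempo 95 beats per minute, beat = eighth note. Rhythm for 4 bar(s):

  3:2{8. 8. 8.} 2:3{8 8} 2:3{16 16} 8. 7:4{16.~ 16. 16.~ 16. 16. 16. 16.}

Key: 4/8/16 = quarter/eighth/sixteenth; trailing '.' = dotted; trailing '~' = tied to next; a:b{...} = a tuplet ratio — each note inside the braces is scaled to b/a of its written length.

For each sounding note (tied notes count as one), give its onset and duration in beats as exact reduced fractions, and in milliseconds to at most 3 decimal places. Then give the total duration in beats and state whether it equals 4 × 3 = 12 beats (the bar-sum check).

1) 0.0ms=0b +631.579ms=1b
2) 631.579ms=1b +631.579ms=1b
3) 1263.158ms=2b +631.579ms=1b
4) 1894.737ms=3b +947.368ms=3/2b
5) 2842.105ms=9/2b +947.368ms=3/2b
6) 3789.474ms=6b +473.684ms=3/4b
7) 4263.158ms=27/4b +473.684ms=3/4b
8) 4736.842ms=15/2b +947.368ms=3/2b
9) 5684.211ms=9b +541.353ms=6/7b
10) 6225.564ms=69/7b +541.353ms=6/7b
11) 6766.917ms=75/7b +270.677ms=3/7b
12) 7037.594ms=78/7b +270.677ms=3/7b
13) 7308.271ms=81/7b +270.677ms=3/7b
Σ=12b of 12 (95bpm 3/8) — PASS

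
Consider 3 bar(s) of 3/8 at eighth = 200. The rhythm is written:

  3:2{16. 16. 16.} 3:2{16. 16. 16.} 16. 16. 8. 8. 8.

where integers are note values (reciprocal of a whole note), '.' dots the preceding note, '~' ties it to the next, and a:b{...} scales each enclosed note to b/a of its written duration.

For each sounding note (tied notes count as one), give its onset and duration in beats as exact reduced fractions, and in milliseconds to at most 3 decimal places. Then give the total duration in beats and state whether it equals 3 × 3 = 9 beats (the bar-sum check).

1) 0.0ms=0b +150.0ms=1/2b
2) 150.0ms=1/2b +150.0ms=1/2b
3) 300.0ms=1b +150.0ms=1/2b
4) 450.0ms=3/2b +150.0ms=1/2b
5) 600.0ms=2b +150.0ms=1/2b
6) 750.0ms=5/2b +150.0ms=1/2b
7) 900.0ms=3b +225.0ms=3/4b
8) 1125.0ms=15/4b +225.0ms=3/4b
9) 1350.0ms=9/2b +450.0ms=3/2b
10) 1800.0ms=6b +450.0ms=3/2b
11) 2250.0ms=15/2b +450.0ms=3/2b
Σ=9b of 9 (200bpm 3/8) — PASS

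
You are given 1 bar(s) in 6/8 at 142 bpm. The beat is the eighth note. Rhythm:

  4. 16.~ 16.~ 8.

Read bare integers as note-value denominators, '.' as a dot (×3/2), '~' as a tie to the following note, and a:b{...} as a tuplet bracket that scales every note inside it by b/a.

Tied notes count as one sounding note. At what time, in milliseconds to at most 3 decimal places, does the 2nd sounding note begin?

1. 0.0ms @ 0 + 1267.606ms (3)
2. 1267.606ms @ 3 + 1267.606ms (3)

note 2 onset = 3b = 1267.606ms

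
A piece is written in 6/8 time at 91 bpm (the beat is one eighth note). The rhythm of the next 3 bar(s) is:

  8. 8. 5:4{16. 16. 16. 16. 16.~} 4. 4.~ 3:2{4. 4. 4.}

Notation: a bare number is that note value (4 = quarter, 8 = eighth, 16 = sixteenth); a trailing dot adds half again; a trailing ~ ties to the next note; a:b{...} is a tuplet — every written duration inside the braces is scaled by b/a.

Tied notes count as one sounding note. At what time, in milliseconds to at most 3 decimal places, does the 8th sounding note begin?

1. 0.0ms @ 0 + 989.011ms (3/2)
2. 989.011ms @ 3/2 + 989.011ms (3/2)
3. 1978.022ms @ 3 + 395.604ms (3/5)
4. 2373.626ms @ 18/5 + 395.604ms (3/5)
5. 2769.231ms @ 21/5 + 395.604ms (3/5)
6. 3164.835ms @ 24/5 + 395.604ms (3/5)
7. 3560.44ms @ 27/5 + 2373.626ms (18/5)
8. 5934.066ms @ 9 + 3296.703ms (5)
9. 9230.769ms @ 14 + 1318.681ms (2)
10. 10549.451ms @ 16 + 1318.681ms (2)

note 8 onset = 9b = 5934.066ms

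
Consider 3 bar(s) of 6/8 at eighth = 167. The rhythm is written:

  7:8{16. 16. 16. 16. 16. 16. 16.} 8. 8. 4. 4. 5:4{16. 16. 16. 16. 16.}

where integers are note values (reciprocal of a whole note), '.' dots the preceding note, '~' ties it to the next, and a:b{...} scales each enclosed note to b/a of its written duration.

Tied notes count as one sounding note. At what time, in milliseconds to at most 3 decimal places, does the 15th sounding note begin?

note 15 onset = 84/5b = 6035.928ms

1. 0.0ms @ 0 + 307.956ms (6/7)
2. 307.956ms @ 6/7 + 307.956ms (6/7)
3. 615.911ms @ 12/7 + 307.956ms (6/7)
4. 923.867ms @ 18/7 + 307.956ms (6/7)
5. 1231.822ms @ 24/7 + 307.956ms (6/7)
6. 1539.778ms @ 30/7 + 307.956ms (6/7)
7. 1847.733ms @ 36/7 + 307.956ms (6/7)
8. 2155.689ms @ 6 + 538.922ms (3/2)
9. 2694.611ms @ 15/2 + 538.922ms (3/2)
10. 3233.533ms @ 9 + 1077.844ms (3)
11. 4311.377ms @ 12 + 1077.844ms (3)
12. 5389.222ms @ 15 + 215.569ms (3/5)
13. 5604.79ms @ 78/5 + 215.569ms (3/5)
14. 5820.359ms @ 81/5 + 215.569ms (3/5)
15. 6035.928ms @ 84/5 + 215.569ms (3/5)
16. 6251.497ms @ 87/5 + 215.569ms (3/5)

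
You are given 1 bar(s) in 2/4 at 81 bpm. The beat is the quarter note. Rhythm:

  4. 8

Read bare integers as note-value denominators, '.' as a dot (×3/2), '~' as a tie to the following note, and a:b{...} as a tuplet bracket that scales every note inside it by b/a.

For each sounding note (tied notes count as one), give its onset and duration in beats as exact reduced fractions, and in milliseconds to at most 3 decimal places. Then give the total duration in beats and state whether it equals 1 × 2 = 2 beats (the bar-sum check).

1) 0.0ms=0b +1111.111ms=3/2b
2) 1111.111ms=3/2b +370.37ms=1/2b
Σ=2b of 2 (81bpm 2/4) — PASS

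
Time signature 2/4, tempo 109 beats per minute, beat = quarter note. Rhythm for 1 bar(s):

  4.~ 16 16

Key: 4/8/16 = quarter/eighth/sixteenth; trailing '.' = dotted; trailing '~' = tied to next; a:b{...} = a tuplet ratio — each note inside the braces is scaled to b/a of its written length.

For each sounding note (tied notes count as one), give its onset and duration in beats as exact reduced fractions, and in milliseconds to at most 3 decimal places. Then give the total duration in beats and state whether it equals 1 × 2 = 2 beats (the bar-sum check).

1) 0.0ms=0b +963.303ms=7/4b
2) 963.303ms=7/4b +137.615ms=1/4b
Σ=2b of 2 (109bpm 2/4) — PASS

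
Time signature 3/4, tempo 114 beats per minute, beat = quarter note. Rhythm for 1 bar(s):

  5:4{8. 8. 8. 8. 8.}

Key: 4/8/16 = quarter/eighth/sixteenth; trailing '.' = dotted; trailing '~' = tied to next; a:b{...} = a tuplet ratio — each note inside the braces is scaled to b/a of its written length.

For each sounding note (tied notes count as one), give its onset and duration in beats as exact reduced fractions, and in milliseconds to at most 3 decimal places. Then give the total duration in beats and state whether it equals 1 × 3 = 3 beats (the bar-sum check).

1) 0.0ms=0b +315.789ms=3/5b
2) 315.789ms=3/5b +315.789ms=3/5b
3) 631.579ms=6/5b +315.789ms=3/5b
4) 947.368ms=9/5b +315.789ms=3/5b
5) 1263.158ms=12/5b +315.789ms=3/5b
Σ=3b of 3 (114bpm 3/4) — PASS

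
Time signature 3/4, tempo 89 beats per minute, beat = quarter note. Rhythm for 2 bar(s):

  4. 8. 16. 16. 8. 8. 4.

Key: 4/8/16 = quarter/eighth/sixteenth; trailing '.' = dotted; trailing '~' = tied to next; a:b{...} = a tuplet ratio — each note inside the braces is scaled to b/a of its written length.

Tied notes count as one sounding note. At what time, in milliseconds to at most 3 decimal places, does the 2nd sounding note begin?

1. 0.0ms @ 0 + 1011.236ms (3/2)
2. 1011.236ms @ 3/2 + 505.618ms (3/4)
3. 1516.854ms @ 9/4 + 252.809ms (3/8)
4. 1769.663ms @ 21/8 + 252.809ms (3/8)
5. 2022.472ms @ 3 + 505.618ms (3/4)
6. 2528.09ms @ 15/4 + 505.618ms (3/4)
7. 3033.708ms @ 9/2 + 1011.236ms (3/2)

note 2 onset = 3/2b = 1011.236ms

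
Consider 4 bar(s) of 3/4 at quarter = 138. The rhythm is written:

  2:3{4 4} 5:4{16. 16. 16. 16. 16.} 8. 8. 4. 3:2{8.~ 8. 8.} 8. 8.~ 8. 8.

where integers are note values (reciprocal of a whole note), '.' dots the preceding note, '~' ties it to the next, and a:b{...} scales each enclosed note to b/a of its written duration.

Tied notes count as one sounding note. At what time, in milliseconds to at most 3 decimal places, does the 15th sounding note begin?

note 15 onset = 45/4b = 4891.304ms

1. 0.0ms @ 0 + 652.174ms (3/2)
2. 652.174ms @ 3/2 + 652.174ms (3/2)
3. 1304.348ms @ 3 + 130.435ms (3/10)
4. 1434.783ms @ 33/10 + 130.435ms (3/10)
5. 1565.217ms @ 18/5 + 130.435ms (3/10)
6. 1695.652ms @ 39/10 + 130.435ms (3/10)
7. 1826.087ms @ 21/5 + 130.435ms (3/10)
8. 1956.522ms @ 9/2 + 326.087ms (3/4)
9. 2282.609ms @ 21/4 + 326.087ms (3/4)
10. 2608.696ms @ 6 + 652.174ms (3/2)
11. 3260.87ms @ 15/2 + 434.783ms (1)
12. 3695.652ms @ 17/2 + 217.391ms (1/2)
13. 3913.043ms @ 9 + 326.087ms (3/4)
14. 4239.13ms @ 39/4 + 652.174ms (3/2)
15. 4891.304ms @ 45/4 + 326.087ms (3/4)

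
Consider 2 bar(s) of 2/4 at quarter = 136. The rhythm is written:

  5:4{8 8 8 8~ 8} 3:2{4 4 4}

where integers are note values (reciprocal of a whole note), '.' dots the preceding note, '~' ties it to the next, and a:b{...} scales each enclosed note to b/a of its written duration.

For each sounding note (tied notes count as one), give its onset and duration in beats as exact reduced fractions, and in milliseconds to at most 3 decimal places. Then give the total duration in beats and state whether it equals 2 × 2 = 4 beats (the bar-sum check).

1) 0.0ms=0b +176.471ms=2/5b
2) 176.471ms=2/5b +176.471ms=2/5b
3) 352.941ms=4/5b +176.471ms=2/5b
4) 529.412ms=6/5b +352.941ms=4/5b
5) 882.353ms=2b +294.118ms=2/3b
6) 1176.471ms=8/3b +294.118ms=2/3b
7) 1470.588ms=10/3b +294.118ms=2/3b
Σ=4b of 4 (136bpm 2/4) — PASS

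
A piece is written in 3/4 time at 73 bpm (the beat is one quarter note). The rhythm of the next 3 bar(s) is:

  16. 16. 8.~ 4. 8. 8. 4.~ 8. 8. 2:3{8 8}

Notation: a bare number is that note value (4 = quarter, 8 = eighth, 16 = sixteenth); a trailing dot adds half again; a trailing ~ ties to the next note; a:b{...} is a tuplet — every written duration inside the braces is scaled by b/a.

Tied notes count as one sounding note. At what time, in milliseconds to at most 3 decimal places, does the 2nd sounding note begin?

note 2 onset = 3/8b = 308.219ms

1. 0.0ms @ 0 + 308.219ms (3/8)
2. 308.219ms @ 3/8 + 308.219ms (3/8)
3. 616.438ms @ 3/4 + 1849.315ms (9/4)
4. 2465.753ms @ 3 + 616.438ms (3/4)
5. 3082.192ms @ 15/4 + 616.438ms (3/4)
6. 3698.63ms @ 9/2 + 1849.315ms (9/4)
7. 5547.945ms @ 27/4 + 616.438ms (3/4)
8. 6164.384ms @ 15/2 + 616.438ms (3/4)
9. 6780.822ms @ 33/4 + 616.438ms (3/4)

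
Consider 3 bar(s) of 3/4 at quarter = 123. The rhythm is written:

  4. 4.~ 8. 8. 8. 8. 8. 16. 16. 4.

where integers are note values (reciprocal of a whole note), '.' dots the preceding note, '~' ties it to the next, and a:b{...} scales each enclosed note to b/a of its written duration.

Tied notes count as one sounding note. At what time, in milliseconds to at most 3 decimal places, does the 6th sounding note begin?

note 6 onset = 6b = 2926.829ms

1. 0.0ms @ 0 + 731.707ms (3/2)
2. 731.707ms @ 3/2 + 1097.561ms (9/4)
3. 1829.268ms @ 15/4 + 365.854ms (3/4)
4. 2195.122ms @ 9/2 + 365.854ms (3/4)
5. 2560.976ms @ 21/4 + 365.854ms (3/4)
6. 2926.829ms @ 6 + 365.854ms (3/4)
7. 3292.683ms @ 27/4 + 182.927ms (3/8)
8. 3475.61ms @ 57/8 + 182.927ms (3/8)
9. 3658.537ms @ 15/2 + 731.707ms (3/2)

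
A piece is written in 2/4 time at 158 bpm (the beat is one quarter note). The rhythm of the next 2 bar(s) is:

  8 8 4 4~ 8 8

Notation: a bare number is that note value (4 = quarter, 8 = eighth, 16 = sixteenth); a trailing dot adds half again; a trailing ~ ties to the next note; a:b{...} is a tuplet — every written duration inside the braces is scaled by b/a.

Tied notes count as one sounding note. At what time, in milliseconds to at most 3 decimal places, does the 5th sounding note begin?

note 5 onset = 7/2b = 1329.114ms

1. 0.0ms @ 0 + 189.873ms (1/2)
2. 189.873ms @ 1/2 + 189.873ms (1/2)
3. 379.747ms @ 1 + 379.747ms (1)
4. 759.494ms @ 2 + 569.62ms (3/2)
5. 1329.114ms @ 7/2 + 189.873ms (1/2)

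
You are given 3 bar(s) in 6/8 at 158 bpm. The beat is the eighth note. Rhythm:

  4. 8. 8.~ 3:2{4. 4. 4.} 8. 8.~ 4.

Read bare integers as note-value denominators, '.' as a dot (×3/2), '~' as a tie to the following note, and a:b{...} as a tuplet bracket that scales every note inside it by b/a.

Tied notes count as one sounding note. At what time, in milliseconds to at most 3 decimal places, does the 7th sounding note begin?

note 7 onset = 27/2b = 5126.582ms

1. 0.0ms @ 0 + 1139.241ms (3)
2. 1139.241ms @ 3 + 569.62ms (3/2)
3. 1708.861ms @ 9/2 + 1329.114ms (7/2)
4. 3037.975ms @ 8 + 759.494ms (2)
5. 3797.468ms @ 10 + 759.494ms (2)
6. 4556.962ms @ 12 + 569.62ms (3/2)
7. 5126.582ms @ 27/2 + 1708.861ms (9/2)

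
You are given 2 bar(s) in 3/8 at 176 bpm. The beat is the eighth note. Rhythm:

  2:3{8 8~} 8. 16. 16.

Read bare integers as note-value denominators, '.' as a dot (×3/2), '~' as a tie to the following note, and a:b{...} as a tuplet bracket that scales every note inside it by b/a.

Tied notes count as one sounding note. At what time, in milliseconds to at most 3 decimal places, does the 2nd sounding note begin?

1. 0.0ms @ 0 + 511.364ms (3/2)
2. 511.364ms @ 3/2 + 1022.727ms (3)
3. 1534.091ms @ 9/2 + 255.682ms (3/4)
4. 1789.773ms @ 21/4 + 255.682ms (3/4)

note 2 onset = 3/2b = 511.364ms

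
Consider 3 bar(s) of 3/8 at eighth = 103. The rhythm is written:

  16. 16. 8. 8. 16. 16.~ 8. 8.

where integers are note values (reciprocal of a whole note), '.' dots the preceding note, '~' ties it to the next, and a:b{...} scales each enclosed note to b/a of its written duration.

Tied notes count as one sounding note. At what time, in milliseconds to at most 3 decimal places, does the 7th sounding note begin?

1. 0.0ms @ 0 + 436.893ms (3/4)
2. 436.893ms @ 3/4 + 436.893ms (3/4)
3. 873.786ms @ 3/2 + 873.786ms (3/2)
4. 1747.573ms @ 3 + 873.786ms (3/2)
5. 2621.359ms @ 9/2 + 436.893ms (3/4)
6. 3058.252ms @ 21/4 + 1310.68ms (9/4)
7. 4368.932ms @ 15/2 + 873.786ms (3/2)

note 7 onset = 15/2b = 4368.932ms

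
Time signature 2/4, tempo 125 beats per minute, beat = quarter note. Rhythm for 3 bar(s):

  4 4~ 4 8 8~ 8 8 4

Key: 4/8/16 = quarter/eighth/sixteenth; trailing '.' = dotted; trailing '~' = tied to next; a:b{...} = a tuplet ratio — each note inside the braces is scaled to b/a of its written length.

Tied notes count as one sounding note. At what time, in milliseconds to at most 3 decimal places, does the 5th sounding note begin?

note 5 onset = 9/2b = 2160.0ms

1. 0.0ms @ 0 + 480.0ms (1)
2. 480.0ms @ 1 + 960.0ms (2)
3. 1440.0ms @ 3 + 240.0ms (1/2)
4. 1680.0ms @ 7/2 + 480.0ms (1)
5. 2160.0ms @ 9/2 + 240.0ms (1/2)
6. 2400.0ms @ 5 + 480.0ms (1)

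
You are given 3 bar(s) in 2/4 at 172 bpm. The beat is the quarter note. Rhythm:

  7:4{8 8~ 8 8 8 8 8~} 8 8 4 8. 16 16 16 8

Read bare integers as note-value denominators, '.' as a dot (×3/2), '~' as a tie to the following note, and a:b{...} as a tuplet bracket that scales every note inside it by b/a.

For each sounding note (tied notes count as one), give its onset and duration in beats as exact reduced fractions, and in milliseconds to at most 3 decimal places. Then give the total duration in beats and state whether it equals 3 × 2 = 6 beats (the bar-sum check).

1) 0.0ms=0b +99.668ms=2/7b
2) 99.668ms=2/7b +199.336ms=4/7b
3) 299.003ms=6/7b +99.668ms=2/7b
4) 398.671ms=8/7b +99.668ms=2/7b
5) 498.339ms=10/7b +99.668ms=2/7b
6) 598.007ms=12/7b +274.086ms=11/14b
7) 872.093ms=5/2b +174.419ms=1/2b
8) 1046.512ms=3b +348.837ms=1b
9) 1395.349ms=4b +261.628ms=3/4b
10) 1656.977ms=19/4b +87.209ms=1/4b
11) 1744.186ms=5b +87.209ms=1/4b
12) 1831.395ms=21/4b +87.209ms=1/4b
13) 1918.605ms=11/2b +174.419ms=1/2b
Σ=6b of 6 (172bpm 2/4) — PASS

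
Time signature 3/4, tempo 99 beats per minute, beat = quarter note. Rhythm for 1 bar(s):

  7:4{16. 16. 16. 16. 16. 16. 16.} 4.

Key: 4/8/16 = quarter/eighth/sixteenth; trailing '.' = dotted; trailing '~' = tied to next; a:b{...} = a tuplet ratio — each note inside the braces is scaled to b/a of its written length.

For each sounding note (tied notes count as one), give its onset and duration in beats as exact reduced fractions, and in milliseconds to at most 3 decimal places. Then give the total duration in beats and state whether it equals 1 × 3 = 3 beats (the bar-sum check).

1) 0.0ms=0b +129.87ms=3/14b
2) 129.87ms=3/14b +129.87ms=3/14b
3) 259.74ms=3/7b +129.87ms=3/14b
4) 389.61ms=9/14b +129.87ms=3/14b
5) 519.481ms=6/7b +129.87ms=3/14b
6) 649.351ms=15/14b +129.87ms=3/14b
7) 779.221ms=9/7b +129.87ms=3/14b
8) 909.091ms=3/2b +909.091ms=3/2b
Σ=3b of 3 (99bpm 3/4) — PASS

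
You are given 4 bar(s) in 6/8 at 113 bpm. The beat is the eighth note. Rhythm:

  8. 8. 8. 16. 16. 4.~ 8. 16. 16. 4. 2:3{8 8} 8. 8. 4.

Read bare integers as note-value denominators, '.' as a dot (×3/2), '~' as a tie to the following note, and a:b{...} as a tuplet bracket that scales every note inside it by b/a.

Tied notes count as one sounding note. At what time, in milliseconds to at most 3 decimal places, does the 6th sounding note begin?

note 6 onset = 6b = 3185.841ms

1. 0.0ms @ 0 + 796.46ms (3/2)
2. 796.46ms @ 3/2 + 796.46ms (3/2)
3. 1592.92ms @ 3 + 796.46ms (3/2)
4. 2389.381ms @ 9/2 + 398.23ms (3/4)
5. 2787.611ms @ 21/4 + 398.23ms (3/4)
6. 3185.841ms @ 6 + 2389.381ms (9/2)
7. 5575.221ms @ 21/2 + 398.23ms (3/4)
8. 5973.451ms @ 45/4 + 398.23ms (3/4)
9. 6371.681ms @ 12 + 1592.92ms (3)
10. 7964.602ms @ 15 + 796.46ms (3/2)
11. 8761.062ms @ 33/2 + 796.46ms (3/2)
12. 9557.522ms @ 18 + 796.46ms (3/2)
13. 10353.982ms @ 39/2 + 796.46ms (3/2)
14. 11150.442ms @ 21 + 1592.92ms (3)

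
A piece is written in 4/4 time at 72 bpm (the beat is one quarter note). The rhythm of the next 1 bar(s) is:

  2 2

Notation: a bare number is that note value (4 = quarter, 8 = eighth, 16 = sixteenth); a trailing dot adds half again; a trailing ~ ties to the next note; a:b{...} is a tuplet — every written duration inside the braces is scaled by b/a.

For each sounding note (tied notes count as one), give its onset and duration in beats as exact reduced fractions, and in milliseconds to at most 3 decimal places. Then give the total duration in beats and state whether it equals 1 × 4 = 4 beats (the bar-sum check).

1) 0.0ms=0b +1666.667ms=2b
2) 1666.667ms=2b +1666.667ms=2b
Σ=4b of 4 (72bpm 4/4) — PASS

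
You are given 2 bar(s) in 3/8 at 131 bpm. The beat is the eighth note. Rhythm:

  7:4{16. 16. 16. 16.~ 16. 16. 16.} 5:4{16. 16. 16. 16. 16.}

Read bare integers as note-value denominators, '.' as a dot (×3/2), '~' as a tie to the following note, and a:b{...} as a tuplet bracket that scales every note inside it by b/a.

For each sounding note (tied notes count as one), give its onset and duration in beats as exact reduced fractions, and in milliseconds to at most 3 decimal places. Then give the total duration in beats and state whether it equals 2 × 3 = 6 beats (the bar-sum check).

1) 0.0ms=0b +196.292ms=3/7b
2) 196.292ms=3/7b +196.292ms=3/7b
3) 392.585ms=6/7b +196.292ms=3/7b
4) 588.877ms=9/7b +392.585ms=6/7b
5) 981.461ms=15/7b +196.292ms=3/7b
6) 1177.754ms=18/7b +196.292ms=3/7b
7) 1374.046ms=3b +274.809ms=3/5b
8) 1648.855ms=18/5b +274.809ms=3/5b
9) 1923.664ms=21/5b +274.809ms=3/5b
10) 2198.473ms=24/5b +274.809ms=3/5b
11) 2473.282ms=27/5b +274.809ms=3/5b
Σ=6b of 6 (131bpm 3/8) — PASS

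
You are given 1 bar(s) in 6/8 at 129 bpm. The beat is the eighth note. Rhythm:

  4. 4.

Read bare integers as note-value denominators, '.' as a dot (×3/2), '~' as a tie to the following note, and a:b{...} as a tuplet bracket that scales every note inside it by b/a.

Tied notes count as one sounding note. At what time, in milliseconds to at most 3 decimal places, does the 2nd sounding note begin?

1. 0.0ms @ 0 + 1395.349ms (3)
2. 1395.349ms @ 3 + 1395.349ms (3)

note 2 onset = 3b = 1395.349ms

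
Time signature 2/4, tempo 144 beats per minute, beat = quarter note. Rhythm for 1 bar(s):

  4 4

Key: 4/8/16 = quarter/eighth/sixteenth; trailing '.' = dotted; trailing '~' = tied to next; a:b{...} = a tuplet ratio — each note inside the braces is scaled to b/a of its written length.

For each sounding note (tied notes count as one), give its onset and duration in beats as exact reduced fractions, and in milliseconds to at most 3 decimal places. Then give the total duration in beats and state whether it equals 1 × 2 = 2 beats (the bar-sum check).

1) 0.0ms=0b +416.667ms=1b
2) 416.667ms=1b +416.667ms=1b
Σ=2b of 2 (144bpm 2/4) — PASS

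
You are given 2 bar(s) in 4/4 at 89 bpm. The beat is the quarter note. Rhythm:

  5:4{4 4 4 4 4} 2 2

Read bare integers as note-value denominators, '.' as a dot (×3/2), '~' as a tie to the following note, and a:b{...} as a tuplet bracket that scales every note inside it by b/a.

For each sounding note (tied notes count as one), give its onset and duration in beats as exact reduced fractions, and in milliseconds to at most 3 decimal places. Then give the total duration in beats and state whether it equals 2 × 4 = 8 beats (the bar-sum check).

1) 0.0ms=0b +539.326ms=4/5b
2) 539.326ms=4/5b +539.326ms=4/5b
3) 1078.652ms=8/5b +539.326ms=4/5b
4) 1617.978ms=12/5b +539.326ms=4/5b
5) 2157.303ms=16/5b +539.326ms=4/5b
6) 2696.629ms=4b +1348.315ms=2b
7) 4044.944ms=6b +1348.315ms=2b
Σ=8b of 8 (89bpm 4/4) — PASS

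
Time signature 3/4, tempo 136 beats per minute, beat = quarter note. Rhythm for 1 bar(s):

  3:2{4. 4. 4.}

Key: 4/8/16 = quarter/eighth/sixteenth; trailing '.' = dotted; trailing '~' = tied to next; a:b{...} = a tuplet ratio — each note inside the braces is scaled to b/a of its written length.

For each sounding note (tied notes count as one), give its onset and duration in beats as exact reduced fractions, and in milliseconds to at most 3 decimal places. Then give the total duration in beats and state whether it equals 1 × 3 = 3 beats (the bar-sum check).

1) 0.0ms=0b +441.176ms=1b
2) 441.176ms=1b +441.176ms=1b
3) 882.353ms=2b +441.176ms=1b
Σ=3b of 3 (136bpm 3/4) — PASS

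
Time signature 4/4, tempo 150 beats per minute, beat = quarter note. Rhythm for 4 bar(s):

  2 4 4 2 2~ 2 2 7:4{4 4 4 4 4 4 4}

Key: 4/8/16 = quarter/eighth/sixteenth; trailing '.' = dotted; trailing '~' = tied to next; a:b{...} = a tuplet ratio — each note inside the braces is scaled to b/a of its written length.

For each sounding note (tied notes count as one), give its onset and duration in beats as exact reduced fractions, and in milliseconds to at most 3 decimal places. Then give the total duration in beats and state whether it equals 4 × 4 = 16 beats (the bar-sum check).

1) 0.0ms=0b +800.0ms=2b
2) 800.0ms=2b +400.0ms=1b
3) 1200.0ms=3b +400.0ms=1b
4) 1600.0ms=4b +800.0ms=2b
5) 2400.0ms=6b +1600.0ms=4b
6) 4000.0ms=10b +800.0ms=2b
7) 4800.0ms=12b +228.571ms=4/7b
8) 5028.571ms=88/7b +228.571ms=4/7b
9) 5257.143ms=92/7b +228.571ms=4/7b
10) 5485.714ms=96/7b +228.571ms=4/7b
11) 5714.286ms=100/7b +228.571ms=4/7b
12) 5942.857ms=104/7b +228.571ms=4/7b
13) 6171.429ms=108/7b +228.571ms=4/7b
Σ=16b of 16 (150bpm 4/4) — PASS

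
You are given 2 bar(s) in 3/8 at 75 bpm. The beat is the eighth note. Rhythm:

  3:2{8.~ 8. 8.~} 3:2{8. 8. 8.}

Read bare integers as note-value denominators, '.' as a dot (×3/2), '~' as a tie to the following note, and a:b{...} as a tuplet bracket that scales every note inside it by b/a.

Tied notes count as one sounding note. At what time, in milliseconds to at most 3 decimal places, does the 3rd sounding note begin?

1. 0.0ms @ 0 + 1600.0ms (2)
2. 1600.0ms @ 2 + 1600.0ms (2)
3. 3200.0ms @ 4 + 800.0ms (1)
4. 4000.0ms @ 5 + 800.0ms (1)

note 3 onset = 4b = 3200.0ms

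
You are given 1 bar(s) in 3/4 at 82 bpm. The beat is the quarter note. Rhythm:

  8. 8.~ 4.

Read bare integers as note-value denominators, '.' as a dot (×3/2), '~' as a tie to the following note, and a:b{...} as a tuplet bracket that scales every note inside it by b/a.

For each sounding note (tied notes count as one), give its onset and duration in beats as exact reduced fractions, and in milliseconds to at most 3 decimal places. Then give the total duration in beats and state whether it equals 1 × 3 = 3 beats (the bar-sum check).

1) 0.0ms=0b +548.78ms=3/4b
2) 548.78ms=3/4b +1646.341ms=9/4b
Σ=3b of 3 (82bpm 3/4) — PASS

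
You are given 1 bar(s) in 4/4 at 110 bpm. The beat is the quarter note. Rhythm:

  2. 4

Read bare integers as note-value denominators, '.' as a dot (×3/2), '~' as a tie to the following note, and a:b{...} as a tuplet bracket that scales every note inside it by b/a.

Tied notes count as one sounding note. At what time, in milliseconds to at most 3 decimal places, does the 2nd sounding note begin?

note 2 onset = 3b = 1636.364ms

1. 0.0ms @ 0 + 1636.364ms (3)
2. 1636.364ms @ 3 + 545.455ms (1)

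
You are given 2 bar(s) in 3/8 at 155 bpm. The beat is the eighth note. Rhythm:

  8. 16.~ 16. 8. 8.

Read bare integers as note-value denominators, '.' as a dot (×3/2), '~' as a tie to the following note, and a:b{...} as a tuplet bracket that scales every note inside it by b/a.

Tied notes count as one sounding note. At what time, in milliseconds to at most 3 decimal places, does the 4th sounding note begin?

1. 0.0ms @ 0 + 580.645ms (3/2)
2. 580.645ms @ 3/2 + 580.645ms (3/2)
3. 1161.29ms @ 3 + 580.645ms (3/2)
4. 1741.935ms @ 9/2 + 580.645ms (3/2)

note 4 onset = 9/2b = 1741.935ms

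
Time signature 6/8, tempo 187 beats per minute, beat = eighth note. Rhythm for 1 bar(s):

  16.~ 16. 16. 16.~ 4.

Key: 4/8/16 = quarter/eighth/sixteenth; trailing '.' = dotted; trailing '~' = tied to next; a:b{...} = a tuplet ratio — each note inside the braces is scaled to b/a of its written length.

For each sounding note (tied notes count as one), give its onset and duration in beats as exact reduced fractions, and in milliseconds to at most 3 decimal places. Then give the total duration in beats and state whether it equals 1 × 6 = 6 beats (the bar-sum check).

1) 0.0ms=0b +481.283ms=3/2b
2) 481.283ms=3/2b +240.642ms=3/4b
3) 721.925ms=9/4b +1203.209ms=15/4b
Σ=6b of 6 (187bpm 6/8) — PASS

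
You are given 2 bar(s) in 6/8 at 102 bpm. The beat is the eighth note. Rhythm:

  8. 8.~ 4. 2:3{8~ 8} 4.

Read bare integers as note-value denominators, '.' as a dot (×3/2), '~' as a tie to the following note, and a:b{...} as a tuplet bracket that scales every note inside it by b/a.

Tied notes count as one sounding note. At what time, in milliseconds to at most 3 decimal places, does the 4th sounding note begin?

1. 0.0ms @ 0 + 882.353ms (3/2)
2. 882.353ms @ 3/2 + 2647.059ms (9/2)
3. 3529.412ms @ 6 + 1764.706ms (3)
4. 5294.118ms @ 9 + 1764.706ms (3)

note 4 onset = 9b = 5294.118ms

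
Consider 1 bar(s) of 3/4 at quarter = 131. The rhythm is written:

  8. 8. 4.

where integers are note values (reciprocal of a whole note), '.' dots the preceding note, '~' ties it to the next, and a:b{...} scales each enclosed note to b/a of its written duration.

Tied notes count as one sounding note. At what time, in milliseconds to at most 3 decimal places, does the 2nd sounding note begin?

note 2 onset = 3/4b = 343.511ms

1. 0.0ms @ 0 + 343.511ms (3/4)
2. 343.511ms @ 3/4 + 343.511ms (3/4)
3. 687.023ms @ 3/2 + 687.023ms (3/2)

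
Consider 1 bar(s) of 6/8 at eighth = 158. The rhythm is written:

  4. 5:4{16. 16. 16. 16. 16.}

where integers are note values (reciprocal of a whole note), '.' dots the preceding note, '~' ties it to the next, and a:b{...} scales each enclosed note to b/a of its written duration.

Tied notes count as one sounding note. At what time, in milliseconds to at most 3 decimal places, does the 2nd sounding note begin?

1. 0.0ms @ 0 + 1139.241ms (3)
2. 1139.241ms @ 3 + 227.848ms (3/5)
3. 1367.089ms @ 18/5 + 227.848ms (3/5)
4. 1594.937ms @ 21/5 + 227.848ms (3/5)
5. 1822.785ms @ 24/5 + 227.848ms (3/5)
6. 2050.633ms @ 27/5 + 227.848ms (3/5)

note 2 onset = 3b = 1139.241ms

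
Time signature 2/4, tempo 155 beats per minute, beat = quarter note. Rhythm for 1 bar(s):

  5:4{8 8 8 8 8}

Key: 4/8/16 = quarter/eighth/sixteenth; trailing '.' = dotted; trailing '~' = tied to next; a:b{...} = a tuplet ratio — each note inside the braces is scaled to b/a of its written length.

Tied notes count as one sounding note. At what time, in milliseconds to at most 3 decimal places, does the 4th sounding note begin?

1. 0.0ms @ 0 + 154.839ms (2/5)
2. 154.839ms @ 2/5 + 154.839ms (2/5)
3. 309.677ms @ 4/5 + 154.839ms (2/5)
4. 464.516ms @ 6/5 + 154.839ms (2/5)
5. 619.355ms @ 8/5 + 154.839ms (2/5)

note 4 onset = 6/5b = 464.516ms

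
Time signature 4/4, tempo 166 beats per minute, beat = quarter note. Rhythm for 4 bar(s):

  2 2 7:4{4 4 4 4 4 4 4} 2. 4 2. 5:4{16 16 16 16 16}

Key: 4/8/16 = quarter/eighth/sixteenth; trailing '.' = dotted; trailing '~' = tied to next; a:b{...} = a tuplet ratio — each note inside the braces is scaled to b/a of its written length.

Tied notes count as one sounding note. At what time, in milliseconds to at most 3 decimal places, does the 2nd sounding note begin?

note 2 onset = 2b = 722.892ms

1. 0.0ms @ 0 + 722.892ms (2)
2. 722.892ms @ 2 + 722.892ms (2)
3. 1445.783ms @ 4 + 206.54ms (4/7)
4. 1652.324ms @ 32/7 + 206.54ms (4/7)
5. 1858.864ms @ 36/7 + 206.54ms (4/7)
6. 2065.404ms @ 40/7 + 206.54ms (4/7)
7. 2271.945ms @ 44/7 + 206.54ms (4/7)
8. 2478.485ms @ 48/7 + 206.54ms (4/7)
9. 2685.026ms @ 52/7 + 206.54ms (4/7)
10. 2891.566ms @ 8 + 1084.337ms (3)
11. 3975.904ms @ 11 + 361.446ms (1)
12. 4337.349ms @ 12 + 1084.337ms (3)
13. 5421.687ms @ 15 + 72.289ms (1/5)
14. 5493.976ms @ 76/5 + 72.289ms (1/5)
15. 5566.265ms @ 77/5 + 72.289ms (1/5)
16. 5638.554ms @ 78/5 + 72.289ms (1/5)
17. 5710.843ms @ 79/5 + 72.289ms (1/5)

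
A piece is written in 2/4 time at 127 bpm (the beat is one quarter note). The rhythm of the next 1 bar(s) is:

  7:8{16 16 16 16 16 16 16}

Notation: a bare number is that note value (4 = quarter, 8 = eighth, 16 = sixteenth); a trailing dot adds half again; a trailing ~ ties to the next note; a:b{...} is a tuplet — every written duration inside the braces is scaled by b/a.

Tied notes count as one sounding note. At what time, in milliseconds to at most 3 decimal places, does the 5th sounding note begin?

note 5 onset = 8/7b = 539.933ms

1. 0.0ms @ 0 + 134.983ms (2/7)
2. 134.983ms @ 2/7 + 134.983ms (2/7)
3. 269.966ms @ 4/7 + 134.983ms (2/7)
4. 404.949ms @ 6/7 + 134.983ms (2/7)
5. 539.933ms @ 8/7 + 134.983ms (2/7)
6. 674.916ms @ 10/7 + 134.983ms (2/7)
7. 809.899ms @ 12/7 + 134.983ms (2/7)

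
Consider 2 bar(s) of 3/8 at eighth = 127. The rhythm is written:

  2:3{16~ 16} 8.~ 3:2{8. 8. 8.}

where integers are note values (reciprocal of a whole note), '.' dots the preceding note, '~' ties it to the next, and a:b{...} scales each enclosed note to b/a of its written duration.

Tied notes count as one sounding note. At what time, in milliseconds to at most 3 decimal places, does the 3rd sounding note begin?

note 3 onset = 4b = 1889.764ms

1. 0.0ms @ 0 + 708.661ms (3/2)
2. 708.661ms @ 3/2 + 1181.102ms (5/2)
3. 1889.764ms @ 4 + 472.441ms (1)
4. 2362.205ms @ 5 + 472.441ms (1)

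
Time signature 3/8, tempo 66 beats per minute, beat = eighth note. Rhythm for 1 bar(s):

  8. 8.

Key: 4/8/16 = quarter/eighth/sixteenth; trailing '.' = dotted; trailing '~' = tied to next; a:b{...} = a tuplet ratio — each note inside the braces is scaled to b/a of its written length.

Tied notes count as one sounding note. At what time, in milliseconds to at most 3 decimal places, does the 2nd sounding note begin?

1. 0.0ms @ 0 + 1363.636ms (3/2)
2. 1363.636ms @ 3/2 + 1363.636ms (3/2)

note 2 onset = 3/2b = 1363.636ms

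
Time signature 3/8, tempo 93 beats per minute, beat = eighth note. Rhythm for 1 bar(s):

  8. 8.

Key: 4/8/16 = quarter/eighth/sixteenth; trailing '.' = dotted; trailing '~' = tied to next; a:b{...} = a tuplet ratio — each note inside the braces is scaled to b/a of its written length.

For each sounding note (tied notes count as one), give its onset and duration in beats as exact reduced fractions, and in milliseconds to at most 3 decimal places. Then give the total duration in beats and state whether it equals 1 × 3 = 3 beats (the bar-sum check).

1) 0.0ms=0b +967.742ms=3/2b
2) 967.742ms=3/2b +967.742ms=3/2b
Σ=3b of 3 (93bpm 3/8) — PASS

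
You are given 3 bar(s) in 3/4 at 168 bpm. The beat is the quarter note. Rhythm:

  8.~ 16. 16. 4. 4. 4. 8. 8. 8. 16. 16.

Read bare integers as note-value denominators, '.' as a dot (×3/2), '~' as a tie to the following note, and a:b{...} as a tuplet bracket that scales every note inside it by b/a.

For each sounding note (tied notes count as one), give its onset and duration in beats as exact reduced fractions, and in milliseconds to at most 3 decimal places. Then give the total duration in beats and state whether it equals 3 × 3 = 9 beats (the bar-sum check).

1) 0.0ms=0b +401.786ms=9/8b
2) 401.786ms=9/8b +133.929ms=3/8b
3) 535.714ms=3/2b +535.714ms=3/2b
4) 1071.429ms=3b +535.714ms=3/2b
5) 1607.143ms=9/2b +535.714ms=3/2b
6) 2142.857ms=6b +267.857ms=3/4b
7) 2410.714ms=27/4b +267.857ms=3/4b
8) 2678.571ms=15/2b +267.857ms=3/4b
9) 2946.429ms=33/4b +133.929ms=3/8b
10) 3080.357ms=69/8b +133.929ms=3/8b
Σ=9b of 9 (168bpm 3/4) — PASS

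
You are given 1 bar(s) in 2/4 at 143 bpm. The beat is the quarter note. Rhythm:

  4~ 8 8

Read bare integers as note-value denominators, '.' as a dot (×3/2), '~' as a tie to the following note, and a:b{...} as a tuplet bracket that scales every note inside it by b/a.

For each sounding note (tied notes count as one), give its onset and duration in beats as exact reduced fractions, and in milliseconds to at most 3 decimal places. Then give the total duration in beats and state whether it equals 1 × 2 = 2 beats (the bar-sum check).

1) 0.0ms=0b +629.371ms=3/2b
2) 629.371ms=3/2b +209.79ms=1/2b
Σ=2b of 2 (143bpm 2/4) — PASS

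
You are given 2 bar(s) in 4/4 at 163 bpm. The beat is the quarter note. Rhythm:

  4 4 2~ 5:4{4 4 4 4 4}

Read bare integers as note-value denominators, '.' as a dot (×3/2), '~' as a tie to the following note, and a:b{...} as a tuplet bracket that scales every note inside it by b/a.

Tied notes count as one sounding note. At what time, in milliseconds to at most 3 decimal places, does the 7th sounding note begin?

note 7 onset = 36/5b = 2650.307ms

1. 0.0ms @ 0 + 368.098ms (1)
2. 368.098ms @ 1 + 368.098ms (1)
3. 736.196ms @ 2 + 1030.675ms (14/5)
4. 1766.871ms @ 24/5 + 294.479ms (4/5)
5. 2061.35ms @ 28/5 + 294.479ms (4/5)
6. 2355.828ms @ 32/5 + 294.479ms (4/5)
7. 2650.307ms @ 36/5 + 294.479ms (4/5)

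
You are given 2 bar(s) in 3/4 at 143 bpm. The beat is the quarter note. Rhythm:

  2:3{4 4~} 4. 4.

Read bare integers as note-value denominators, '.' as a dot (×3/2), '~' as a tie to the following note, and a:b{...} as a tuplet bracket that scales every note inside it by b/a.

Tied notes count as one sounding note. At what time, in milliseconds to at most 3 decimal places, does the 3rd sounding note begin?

note 3 onset = 9/2b = 1888.112ms

1. 0.0ms @ 0 + 629.371ms (3/2)
2. 629.371ms @ 3/2 + 1258.741ms (3)
3. 1888.112ms @ 9/2 + 629.371ms (3/2)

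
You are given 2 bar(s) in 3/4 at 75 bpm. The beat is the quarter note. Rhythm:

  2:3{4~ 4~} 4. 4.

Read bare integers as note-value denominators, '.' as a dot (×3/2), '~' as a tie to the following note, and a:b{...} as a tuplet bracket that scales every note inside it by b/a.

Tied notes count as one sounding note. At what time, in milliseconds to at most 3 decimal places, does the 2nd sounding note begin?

1. 0.0ms @ 0 + 3600.0ms (9/2)
2. 3600.0ms @ 9/2 + 1200.0ms (3/2)

note 2 onset = 9/2b = 3600.0ms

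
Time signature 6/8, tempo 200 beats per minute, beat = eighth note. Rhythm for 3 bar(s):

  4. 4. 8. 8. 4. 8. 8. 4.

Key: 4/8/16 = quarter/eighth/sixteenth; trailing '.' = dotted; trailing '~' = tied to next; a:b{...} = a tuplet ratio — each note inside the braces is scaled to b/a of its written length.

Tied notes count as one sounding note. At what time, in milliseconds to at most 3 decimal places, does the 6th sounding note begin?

1. 0.0ms @ 0 + 900.0ms (3)
2. 900.0ms @ 3 + 900.0ms (3)
3. 1800.0ms @ 6 + 450.0ms (3/2)
4. 2250.0ms @ 15/2 + 450.0ms (3/2)
5. 2700.0ms @ 9 + 900.0ms (3)
6. 3600.0ms @ 12 + 450.0ms (3/2)
7. 4050.0ms @ 27/2 + 450.0ms (3/2)
8. 4500.0ms @ 15 + 900.0ms (3)

note 6 onset = 12b = 3600.0ms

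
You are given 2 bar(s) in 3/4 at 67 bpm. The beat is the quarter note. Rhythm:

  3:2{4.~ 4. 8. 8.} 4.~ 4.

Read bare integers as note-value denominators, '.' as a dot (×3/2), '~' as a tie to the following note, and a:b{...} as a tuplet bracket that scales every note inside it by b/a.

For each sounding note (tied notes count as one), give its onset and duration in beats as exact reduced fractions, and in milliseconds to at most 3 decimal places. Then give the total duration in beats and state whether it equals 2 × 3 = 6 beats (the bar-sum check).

1) 0.0ms=0b +1791.045ms=2b
2) 1791.045ms=2b +447.761ms=1/2b
3) 2238.806ms=5/2b +447.761ms=1/2b
4) 2686.567ms=3b +2686.567ms=3b
Σ=6b of 6 (67bpm 3/4) — PASS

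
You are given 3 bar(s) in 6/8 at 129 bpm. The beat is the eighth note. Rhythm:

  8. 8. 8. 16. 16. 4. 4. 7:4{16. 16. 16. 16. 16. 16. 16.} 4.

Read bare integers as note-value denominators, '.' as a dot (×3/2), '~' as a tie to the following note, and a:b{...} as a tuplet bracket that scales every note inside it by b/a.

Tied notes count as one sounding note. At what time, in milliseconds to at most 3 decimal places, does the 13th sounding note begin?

note 13 onset = 99/7b = 6578.073ms

1. 0.0ms @ 0 + 697.674ms (3/2)
2. 697.674ms @ 3/2 + 697.674ms (3/2)
3. 1395.349ms @ 3 + 697.674ms (3/2)
4. 2093.023ms @ 9/2 + 348.837ms (3/4)
5. 2441.86ms @ 21/4 + 348.837ms (3/4)
6. 2790.698ms @ 6 + 1395.349ms (3)
7. 4186.047ms @ 9 + 1395.349ms (3)
8. 5581.395ms @ 12 + 199.336ms (3/7)
9. 5780.731ms @ 87/7 + 199.336ms (3/7)
10. 5980.066ms @ 90/7 + 199.336ms (3/7)
11. 6179.402ms @ 93/7 + 199.336ms (3/7)
12. 6378.738ms @ 96/7 + 199.336ms (3/7)
13. 6578.073ms @ 99/7 + 199.336ms (3/7)
14. 6777.409ms @ 102/7 + 199.336ms (3/7)
15. 6976.744ms @ 15 + 1395.349ms (3)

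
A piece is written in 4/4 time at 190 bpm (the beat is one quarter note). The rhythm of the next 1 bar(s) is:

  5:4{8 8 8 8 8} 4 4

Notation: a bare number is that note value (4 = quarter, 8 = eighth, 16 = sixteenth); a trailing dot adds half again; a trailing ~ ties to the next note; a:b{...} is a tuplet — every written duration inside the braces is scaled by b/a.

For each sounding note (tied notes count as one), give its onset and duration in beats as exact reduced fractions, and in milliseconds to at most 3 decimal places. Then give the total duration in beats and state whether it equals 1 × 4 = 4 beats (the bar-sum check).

1) 0.0ms=0b +126.316ms=2/5b
2) 126.316ms=2/5b +126.316ms=2/5b
3) 252.632ms=4/5b +126.316ms=2/5b
4) 378.947ms=6/5b +126.316ms=2/5b
5) 505.263ms=8/5b +126.316ms=2/5b
6) 631.579ms=2b +315.789ms=1b
7) 947.368ms=3b +315.789ms=1b
Σ=4b of 4 (190bpm 4/4) — PASS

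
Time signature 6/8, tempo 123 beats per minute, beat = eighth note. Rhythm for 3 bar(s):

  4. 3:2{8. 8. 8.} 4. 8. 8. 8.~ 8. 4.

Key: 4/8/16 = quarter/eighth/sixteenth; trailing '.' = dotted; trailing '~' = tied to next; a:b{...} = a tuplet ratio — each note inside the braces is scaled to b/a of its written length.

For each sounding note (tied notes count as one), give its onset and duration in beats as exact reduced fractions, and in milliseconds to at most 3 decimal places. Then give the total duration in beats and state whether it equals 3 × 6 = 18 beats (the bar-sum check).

1) 0.0ms=0b +1463.415ms=3b
2) 1463.415ms=3b +487.805ms=1b
3) 1951.22ms=4b +487.805ms=1b
4) 2439.024ms=5b +487.805ms=1b
5) 2926.829ms=6b +1463.415ms=3b
6) 4390.244ms=9b +731.707ms=3/2b
7) 5121.951ms=21/2b +731.707ms=3/2b
8) 5853.659ms=12b +1463.415ms=3b
9) 7317.073ms=15b +1463.415ms=3b
Σ=18b of 18 (123bpm 6/8) — PASS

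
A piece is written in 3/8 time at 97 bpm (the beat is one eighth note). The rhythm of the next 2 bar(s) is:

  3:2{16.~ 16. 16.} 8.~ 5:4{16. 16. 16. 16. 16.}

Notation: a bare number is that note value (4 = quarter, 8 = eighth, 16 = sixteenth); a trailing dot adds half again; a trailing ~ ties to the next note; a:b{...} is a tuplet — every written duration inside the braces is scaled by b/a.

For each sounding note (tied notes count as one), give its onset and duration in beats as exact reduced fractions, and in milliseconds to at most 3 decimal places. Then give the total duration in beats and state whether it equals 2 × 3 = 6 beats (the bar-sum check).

1) 0.0ms=0b +618.557ms=1b
2) 618.557ms=1b +309.278ms=1/2b
3) 927.835ms=3/2b +1298.969ms=21/10b
4) 2226.804ms=18/5b +371.134ms=3/5b
5) 2597.938ms=21/5b +371.134ms=3/5b
6) 2969.072ms=24/5b +371.134ms=3/5b
7) 3340.206ms=27/5b +371.134ms=3/5b
Σ=6b of 6 (97bpm 3/8) — PASS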